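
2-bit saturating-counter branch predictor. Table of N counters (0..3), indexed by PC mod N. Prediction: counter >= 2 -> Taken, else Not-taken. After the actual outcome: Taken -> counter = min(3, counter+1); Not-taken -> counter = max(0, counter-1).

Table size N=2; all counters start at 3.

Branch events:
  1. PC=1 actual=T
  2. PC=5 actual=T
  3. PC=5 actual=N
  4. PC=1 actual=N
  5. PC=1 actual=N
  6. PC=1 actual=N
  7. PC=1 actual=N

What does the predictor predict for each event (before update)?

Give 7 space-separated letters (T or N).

Ev 1: PC=1 idx=1 pred=T actual=T -> ctr[1]=3
Ev 2: PC=5 idx=1 pred=T actual=T -> ctr[1]=3
Ev 3: PC=5 idx=1 pred=T actual=N -> ctr[1]=2
Ev 4: PC=1 idx=1 pred=T actual=N -> ctr[1]=1
Ev 5: PC=1 idx=1 pred=N actual=N -> ctr[1]=0
Ev 6: PC=1 idx=1 pred=N actual=N -> ctr[1]=0
Ev 7: PC=1 idx=1 pred=N actual=N -> ctr[1]=0

Answer: T T T T N N N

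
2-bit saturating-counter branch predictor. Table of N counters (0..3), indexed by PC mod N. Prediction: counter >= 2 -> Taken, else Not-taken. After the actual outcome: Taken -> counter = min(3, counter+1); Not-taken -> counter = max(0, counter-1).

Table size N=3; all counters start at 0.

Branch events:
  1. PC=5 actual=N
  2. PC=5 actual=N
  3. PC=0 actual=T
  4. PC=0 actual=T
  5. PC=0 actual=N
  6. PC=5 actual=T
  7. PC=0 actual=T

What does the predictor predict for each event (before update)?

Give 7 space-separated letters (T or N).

Ev 1: PC=5 idx=2 pred=N actual=N -> ctr[2]=0
Ev 2: PC=5 idx=2 pred=N actual=N -> ctr[2]=0
Ev 3: PC=0 idx=0 pred=N actual=T -> ctr[0]=1
Ev 4: PC=0 idx=0 pred=N actual=T -> ctr[0]=2
Ev 5: PC=0 idx=0 pred=T actual=N -> ctr[0]=1
Ev 6: PC=5 idx=2 pred=N actual=T -> ctr[2]=1
Ev 7: PC=0 idx=0 pred=N actual=T -> ctr[0]=2

Answer: N N N N T N N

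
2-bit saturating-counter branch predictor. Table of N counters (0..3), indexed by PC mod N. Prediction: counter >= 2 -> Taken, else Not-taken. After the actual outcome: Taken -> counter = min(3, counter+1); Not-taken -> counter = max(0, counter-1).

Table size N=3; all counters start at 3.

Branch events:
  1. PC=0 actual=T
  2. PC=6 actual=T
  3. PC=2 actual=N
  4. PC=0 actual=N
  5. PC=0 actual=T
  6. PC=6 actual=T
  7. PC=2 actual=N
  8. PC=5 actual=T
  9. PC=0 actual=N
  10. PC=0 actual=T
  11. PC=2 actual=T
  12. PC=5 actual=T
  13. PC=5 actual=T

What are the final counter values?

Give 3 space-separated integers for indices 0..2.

Ev 1: PC=0 idx=0 pred=T actual=T -> ctr[0]=3
Ev 2: PC=6 idx=0 pred=T actual=T -> ctr[0]=3
Ev 3: PC=2 idx=2 pred=T actual=N -> ctr[2]=2
Ev 4: PC=0 idx=0 pred=T actual=N -> ctr[0]=2
Ev 5: PC=0 idx=0 pred=T actual=T -> ctr[0]=3
Ev 6: PC=6 idx=0 pred=T actual=T -> ctr[0]=3
Ev 7: PC=2 idx=2 pred=T actual=N -> ctr[2]=1
Ev 8: PC=5 idx=2 pred=N actual=T -> ctr[2]=2
Ev 9: PC=0 idx=0 pred=T actual=N -> ctr[0]=2
Ev 10: PC=0 idx=0 pred=T actual=T -> ctr[0]=3
Ev 11: PC=2 idx=2 pred=T actual=T -> ctr[2]=3
Ev 12: PC=5 idx=2 pred=T actual=T -> ctr[2]=3
Ev 13: PC=5 idx=2 pred=T actual=T -> ctr[2]=3

Answer: 3 3 3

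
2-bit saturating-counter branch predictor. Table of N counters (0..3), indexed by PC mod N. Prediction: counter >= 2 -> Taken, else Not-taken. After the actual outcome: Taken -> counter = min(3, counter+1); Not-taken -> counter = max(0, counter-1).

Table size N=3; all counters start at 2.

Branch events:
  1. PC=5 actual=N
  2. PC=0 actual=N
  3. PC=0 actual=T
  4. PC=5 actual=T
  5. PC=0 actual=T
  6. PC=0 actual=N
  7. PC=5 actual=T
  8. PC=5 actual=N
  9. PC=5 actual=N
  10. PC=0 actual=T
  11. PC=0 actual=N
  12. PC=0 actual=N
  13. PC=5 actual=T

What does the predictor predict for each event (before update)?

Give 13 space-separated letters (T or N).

Ev 1: PC=5 idx=2 pred=T actual=N -> ctr[2]=1
Ev 2: PC=0 idx=0 pred=T actual=N -> ctr[0]=1
Ev 3: PC=0 idx=0 pred=N actual=T -> ctr[0]=2
Ev 4: PC=5 idx=2 pred=N actual=T -> ctr[2]=2
Ev 5: PC=0 idx=0 pred=T actual=T -> ctr[0]=3
Ev 6: PC=0 idx=0 pred=T actual=N -> ctr[0]=2
Ev 7: PC=5 idx=2 pred=T actual=T -> ctr[2]=3
Ev 8: PC=5 idx=2 pred=T actual=N -> ctr[2]=2
Ev 9: PC=5 idx=2 pred=T actual=N -> ctr[2]=1
Ev 10: PC=0 idx=0 pred=T actual=T -> ctr[0]=3
Ev 11: PC=0 idx=0 pred=T actual=N -> ctr[0]=2
Ev 12: PC=0 idx=0 pred=T actual=N -> ctr[0]=1
Ev 13: PC=5 idx=2 pred=N actual=T -> ctr[2]=2

Answer: T T N N T T T T T T T T N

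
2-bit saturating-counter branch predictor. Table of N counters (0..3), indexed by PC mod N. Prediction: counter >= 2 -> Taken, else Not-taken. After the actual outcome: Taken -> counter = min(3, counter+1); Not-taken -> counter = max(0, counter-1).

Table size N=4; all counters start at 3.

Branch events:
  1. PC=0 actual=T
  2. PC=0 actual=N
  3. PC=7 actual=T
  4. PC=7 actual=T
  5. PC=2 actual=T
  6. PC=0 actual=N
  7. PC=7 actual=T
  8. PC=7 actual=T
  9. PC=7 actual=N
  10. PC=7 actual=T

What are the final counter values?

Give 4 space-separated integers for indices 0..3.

Ev 1: PC=0 idx=0 pred=T actual=T -> ctr[0]=3
Ev 2: PC=0 idx=0 pred=T actual=N -> ctr[0]=2
Ev 3: PC=7 idx=3 pred=T actual=T -> ctr[3]=3
Ev 4: PC=7 idx=3 pred=T actual=T -> ctr[3]=3
Ev 5: PC=2 idx=2 pred=T actual=T -> ctr[2]=3
Ev 6: PC=0 idx=0 pred=T actual=N -> ctr[0]=1
Ev 7: PC=7 idx=3 pred=T actual=T -> ctr[3]=3
Ev 8: PC=7 idx=3 pred=T actual=T -> ctr[3]=3
Ev 9: PC=7 idx=3 pred=T actual=N -> ctr[3]=2
Ev 10: PC=7 idx=3 pred=T actual=T -> ctr[3]=3

Answer: 1 3 3 3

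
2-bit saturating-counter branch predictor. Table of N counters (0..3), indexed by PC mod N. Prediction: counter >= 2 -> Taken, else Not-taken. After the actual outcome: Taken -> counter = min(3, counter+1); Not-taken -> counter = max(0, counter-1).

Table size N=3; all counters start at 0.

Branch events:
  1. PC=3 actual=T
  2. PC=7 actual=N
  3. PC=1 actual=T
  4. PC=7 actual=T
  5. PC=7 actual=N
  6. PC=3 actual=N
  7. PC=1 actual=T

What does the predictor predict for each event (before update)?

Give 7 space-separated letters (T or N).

Ev 1: PC=3 idx=0 pred=N actual=T -> ctr[0]=1
Ev 2: PC=7 idx=1 pred=N actual=N -> ctr[1]=0
Ev 3: PC=1 idx=1 pred=N actual=T -> ctr[1]=1
Ev 4: PC=7 idx=1 pred=N actual=T -> ctr[1]=2
Ev 5: PC=7 idx=1 pred=T actual=N -> ctr[1]=1
Ev 6: PC=3 idx=0 pred=N actual=N -> ctr[0]=0
Ev 7: PC=1 idx=1 pred=N actual=T -> ctr[1]=2

Answer: N N N N T N N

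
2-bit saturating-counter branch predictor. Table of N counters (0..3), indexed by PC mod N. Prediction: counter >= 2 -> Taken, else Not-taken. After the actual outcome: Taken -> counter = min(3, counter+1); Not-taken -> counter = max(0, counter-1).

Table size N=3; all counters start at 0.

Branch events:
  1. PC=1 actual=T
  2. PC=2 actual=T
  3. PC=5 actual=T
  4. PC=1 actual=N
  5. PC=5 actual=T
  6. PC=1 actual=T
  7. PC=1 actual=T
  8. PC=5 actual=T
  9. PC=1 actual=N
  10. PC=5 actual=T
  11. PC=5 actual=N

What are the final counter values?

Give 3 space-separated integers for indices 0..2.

Ev 1: PC=1 idx=1 pred=N actual=T -> ctr[1]=1
Ev 2: PC=2 idx=2 pred=N actual=T -> ctr[2]=1
Ev 3: PC=5 idx=2 pred=N actual=T -> ctr[2]=2
Ev 4: PC=1 idx=1 pred=N actual=N -> ctr[1]=0
Ev 5: PC=5 idx=2 pred=T actual=T -> ctr[2]=3
Ev 6: PC=1 idx=1 pred=N actual=T -> ctr[1]=1
Ev 7: PC=1 idx=1 pred=N actual=T -> ctr[1]=2
Ev 8: PC=5 idx=2 pred=T actual=T -> ctr[2]=3
Ev 9: PC=1 idx=1 pred=T actual=N -> ctr[1]=1
Ev 10: PC=5 idx=2 pred=T actual=T -> ctr[2]=3
Ev 11: PC=5 idx=2 pred=T actual=N -> ctr[2]=2

Answer: 0 1 2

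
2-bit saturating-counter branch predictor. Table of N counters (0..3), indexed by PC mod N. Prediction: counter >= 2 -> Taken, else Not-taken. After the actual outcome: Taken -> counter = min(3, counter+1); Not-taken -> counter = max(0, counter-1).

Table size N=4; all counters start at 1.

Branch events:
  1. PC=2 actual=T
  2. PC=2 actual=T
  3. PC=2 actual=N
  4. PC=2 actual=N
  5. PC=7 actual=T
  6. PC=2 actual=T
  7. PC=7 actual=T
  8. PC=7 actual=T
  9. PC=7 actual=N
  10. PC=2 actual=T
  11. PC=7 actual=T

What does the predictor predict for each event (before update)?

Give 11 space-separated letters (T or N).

Answer: N T T T N N T T T T T

Derivation:
Ev 1: PC=2 idx=2 pred=N actual=T -> ctr[2]=2
Ev 2: PC=2 idx=2 pred=T actual=T -> ctr[2]=3
Ev 3: PC=2 idx=2 pred=T actual=N -> ctr[2]=2
Ev 4: PC=2 idx=2 pred=T actual=N -> ctr[2]=1
Ev 5: PC=7 idx=3 pred=N actual=T -> ctr[3]=2
Ev 6: PC=2 idx=2 pred=N actual=T -> ctr[2]=2
Ev 7: PC=7 idx=3 pred=T actual=T -> ctr[3]=3
Ev 8: PC=7 idx=3 pred=T actual=T -> ctr[3]=3
Ev 9: PC=7 idx=3 pred=T actual=N -> ctr[3]=2
Ev 10: PC=2 idx=2 pred=T actual=T -> ctr[2]=3
Ev 11: PC=7 idx=3 pred=T actual=T -> ctr[3]=3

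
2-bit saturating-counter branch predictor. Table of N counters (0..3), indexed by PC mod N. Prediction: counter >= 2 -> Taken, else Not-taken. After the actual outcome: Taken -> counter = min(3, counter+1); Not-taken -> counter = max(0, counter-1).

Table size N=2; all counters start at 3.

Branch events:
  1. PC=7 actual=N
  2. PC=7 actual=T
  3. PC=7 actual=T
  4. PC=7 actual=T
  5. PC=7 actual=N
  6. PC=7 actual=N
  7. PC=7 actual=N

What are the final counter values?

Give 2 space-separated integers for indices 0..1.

Answer: 3 0

Derivation:
Ev 1: PC=7 idx=1 pred=T actual=N -> ctr[1]=2
Ev 2: PC=7 idx=1 pred=T actual=T -> ctr[1]=3
Ev 3: PC=7 idx=1 pred=T actual=T -> ctr[1]=3
Ev 4: PC=7 idx=1 pred=T actual=T -> ctr[1]=3
Ev 5: PC=7 idx=1 pred=T actual=N -> ctr[1]=2
Ev 6: PC=7 idx=1 pred=T actual=N -> ctr[1]=1
Ev 7: PC=7 idx=1 pred=N actual=N -> ctr[1]=0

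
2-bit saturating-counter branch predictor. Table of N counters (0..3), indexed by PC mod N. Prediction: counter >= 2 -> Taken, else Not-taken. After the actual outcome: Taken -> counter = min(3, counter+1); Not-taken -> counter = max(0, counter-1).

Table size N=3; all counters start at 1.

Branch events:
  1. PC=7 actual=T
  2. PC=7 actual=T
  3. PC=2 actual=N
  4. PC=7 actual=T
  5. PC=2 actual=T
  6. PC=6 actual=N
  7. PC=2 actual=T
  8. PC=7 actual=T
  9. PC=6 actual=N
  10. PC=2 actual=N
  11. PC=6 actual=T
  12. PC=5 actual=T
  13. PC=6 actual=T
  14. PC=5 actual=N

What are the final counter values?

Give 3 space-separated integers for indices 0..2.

Answer: 2 3 1

Derivation:
Ev 1: PC=7 idx=1 pred=N actual=T -> ctr[1]=2
Ev 2: PC=7 idx=1 pred=T actual=T -> ctr[1]=3
Ev 3: PC=2 idx=2 pred=N actual=N -> ctr[2]=0
Ev 4: PC=7 idx=1 pred=T actual=T -> ctr[1]=3
Ev 5: PC=2 idx=2 pred=N actual=T -> ctr[2]=1
Ev 6: PC=6 idx=0 pred=N actual=N -> ctr[0]=0
Ev 7: PC=2 idx=2 pred=N actual=T -> ctr[2]=2
Ev 8: PC=7 idx=1 pred=T actual=T -> ctr[1]=3
Ev 9: PC=6 idx=0 pred=N actual=N -> ctr[0]=0
Ev 10: PC=2 idx=2 pred=T actual=N -> ctr[2]=1
Ev 11: PC=6 idx=0 pred=N actual=T -> ctr[0]=1
Ev 12: PC=5 idx=2 pred=N actual=T -> ctr[2]=2
Ev 13: PC=6 idx=0 pred=N actual=T -> ctr[0]=2
Ev 14: PC=5 idx=2 pred=T actual=N -> ctr[2]=1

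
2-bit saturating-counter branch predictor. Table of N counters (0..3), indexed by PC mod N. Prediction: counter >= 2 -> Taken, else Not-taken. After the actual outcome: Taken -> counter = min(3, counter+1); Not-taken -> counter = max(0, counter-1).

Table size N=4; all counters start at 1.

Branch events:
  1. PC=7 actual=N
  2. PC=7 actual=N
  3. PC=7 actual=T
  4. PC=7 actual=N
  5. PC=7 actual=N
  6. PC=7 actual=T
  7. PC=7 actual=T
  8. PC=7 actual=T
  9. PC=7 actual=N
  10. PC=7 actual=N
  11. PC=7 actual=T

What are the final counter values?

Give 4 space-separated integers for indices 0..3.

Answer: 1 1 1 2

Derivation:
Ev 1: PC=7 idx=3 pred=N actual=N -> ctr[3]=0
Ev 2: PC=7 idx=3 pred=N actual=N -> ctr[3]=0
Ev 3: PC=7 idx=3 pred=N actual=T -> ctr[3]=1
Ev 4: PC=7 idx=3 pred=N actual=N -> ctr[3]=0
Ev 5: PC=7 idx=3 pred=N actual=N -> ctr[3]=0
Ev 6: PC=7 idx=3 pred=N actual=T -> ctr[3]=1
Ev 7: PC=7 idx=3 pred=N actual=T -> ctr[3]=2
Ev 8: PC=7 idx=3 pred=T actual=T -> ctr[3]=3
Ev 9: PC=7 idx=3 pred=T actual=N -> ctr[3]=2
Ev 10: PC=7 idx=3 pred=T actual=N -> ctr[3]=1
Ev 11: PC=7 idx=3 pred=N actual=T -> ctr[3]=2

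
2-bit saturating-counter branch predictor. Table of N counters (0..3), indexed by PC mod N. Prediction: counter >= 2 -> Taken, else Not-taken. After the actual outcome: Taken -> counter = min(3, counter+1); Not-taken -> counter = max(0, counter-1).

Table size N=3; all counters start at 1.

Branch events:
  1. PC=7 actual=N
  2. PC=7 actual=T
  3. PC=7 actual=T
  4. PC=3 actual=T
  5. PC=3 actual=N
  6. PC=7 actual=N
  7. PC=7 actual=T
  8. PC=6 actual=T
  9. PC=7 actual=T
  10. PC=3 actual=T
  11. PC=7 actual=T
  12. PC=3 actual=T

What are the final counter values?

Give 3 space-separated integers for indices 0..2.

Ev 1: PC=7 idx=1 pred=N actual=N -> ctr[1]=0
Ev 2: PC=7 idx=1 pred=N actual=T -> ctr[1]=1
Ev 3: PC=7 idx=1 pred=N actual=T -> ctr[1]=2
Ev 4: PC=3 idx=0 pred=N actual=T -> ctr[0]=2
Ev 5: PC=3 idx=0 pred=T actual=N -> ctr[0]=1
Ev 6: PC=7 idx=1 pred=T actual=N -> ctr[1]=1
Ev 7: PC=7 idx=1 pred=N actual=T -> ctr[1]=2
Ev 8: PC=6 idx=0 pred=N actual=T -> ctr[0]=2
Ev 9: PC=7 idx=1 pred=T actual=T -> ctr[1]=3
Ev 10: PC=3 idx=0 pred=T actual=T -> ctr[0]=3
Ev 11: PC=7 idx=1 pred=T actual=T -> ctr[1]=3
Ev 12: PC=3 idx=0 pred=T actual=T -> ctr[0]=3

Answer: 3 3 1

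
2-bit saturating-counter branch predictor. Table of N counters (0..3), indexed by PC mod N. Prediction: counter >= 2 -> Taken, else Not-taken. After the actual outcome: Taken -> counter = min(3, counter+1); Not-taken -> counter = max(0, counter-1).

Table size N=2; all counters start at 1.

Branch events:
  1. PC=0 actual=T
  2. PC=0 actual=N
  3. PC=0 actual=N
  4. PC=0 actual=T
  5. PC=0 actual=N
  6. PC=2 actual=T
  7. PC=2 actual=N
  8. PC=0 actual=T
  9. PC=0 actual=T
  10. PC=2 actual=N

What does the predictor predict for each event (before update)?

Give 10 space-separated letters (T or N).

Answer: N T N N N N N N N T

Derivation:
Ev 1: PC=0 idx=0 pred=N actual=T -> ctr[0]=2
Ev 2: PC=0 idx=0 pred=T actual=N -> ctr[0]=1
Ev 3: PC=0 idx=0 pred=N actual=N -> ctr[0]=0
Ev 4: PC=0 idx=0 pred=N actual=T -> ctr[0]=1
Ev 5: PC=0 idx=0 pred=N actual=N -> ctr[0]=0
Ev 6: PC=2 idx=0 pred=N actual=T -> ctr[0]=1
Ev 7: PC=2 idx=0 pred=N actual=N -> ctr[0]=0
Ev 8: PC=0 idx=0 pred=N actual=T -> ctr[0]=1
Ev 9: PC=0 idx=0 pred=N actual=T -> ctr[0]=2
Ev 10: PC=2 idx=0 pred=T actual=N -> ctr[0]=1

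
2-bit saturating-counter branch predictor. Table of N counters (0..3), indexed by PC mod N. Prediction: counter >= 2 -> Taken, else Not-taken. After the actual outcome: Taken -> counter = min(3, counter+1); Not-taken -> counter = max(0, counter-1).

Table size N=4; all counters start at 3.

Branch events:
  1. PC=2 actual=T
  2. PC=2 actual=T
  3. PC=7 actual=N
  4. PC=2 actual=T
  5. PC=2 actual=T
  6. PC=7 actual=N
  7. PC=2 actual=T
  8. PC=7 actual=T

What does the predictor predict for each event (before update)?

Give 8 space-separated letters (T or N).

Answer: T T T T T T T N

Derivation:
Ev 1: PC=2 idx=2 pred=T actual=T -> ctr[2]=3
Ev 2: PC=2 idx=2 pred=T actual=T -> ctr[2]=3
Ev 3: PC=7 idx=3 pred=T actual=N -> ctr[3]=2
Ev 4: PC=2 idx=2 pred=T actual=T -> ctr[2]=3
Ev 5: PC=2 idx=2 pred=T actual=T -> ctr[2]=3
Ev 6: PC=7 idx=3 pred=T actual=N -> ctr[3]=1
Ev 7: PC=2 idx=2 pred=T actual=T -> ctr[2]=3
Ev 8: PC=7 idx=3 pred=N actual=T -> ctr[3]=2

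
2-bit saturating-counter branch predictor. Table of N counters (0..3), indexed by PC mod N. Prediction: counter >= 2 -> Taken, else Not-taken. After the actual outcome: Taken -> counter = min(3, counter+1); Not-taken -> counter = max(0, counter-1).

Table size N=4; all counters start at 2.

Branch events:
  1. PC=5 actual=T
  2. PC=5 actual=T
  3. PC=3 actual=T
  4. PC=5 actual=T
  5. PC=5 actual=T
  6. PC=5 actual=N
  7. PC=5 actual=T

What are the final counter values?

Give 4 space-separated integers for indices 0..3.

Answer: 2 3 2 3

Derivation:
Ev 1: PC=5 idx=1 pred=T actual=T -> ctr[1]=3
Ev 2: PC=5 idx=1 pred=T actual=T -> ctr[1]=3
Ev 3: PC=3 idx=3 pred=T actual=T -> ctr[3]=3
Ev 4: PC=5 idx=1 pred=T actual=T -> ctr[1]=3
Ev 5: PC=5 idx=1 pred=T actual=T -> ctr[1]=3
Ev 6: PC=5 idx=1 pred=T actual=N -> ctr[1]=2
Ev 7: PC=5 idx=1 pred=T actual=T -> ctr[1]=3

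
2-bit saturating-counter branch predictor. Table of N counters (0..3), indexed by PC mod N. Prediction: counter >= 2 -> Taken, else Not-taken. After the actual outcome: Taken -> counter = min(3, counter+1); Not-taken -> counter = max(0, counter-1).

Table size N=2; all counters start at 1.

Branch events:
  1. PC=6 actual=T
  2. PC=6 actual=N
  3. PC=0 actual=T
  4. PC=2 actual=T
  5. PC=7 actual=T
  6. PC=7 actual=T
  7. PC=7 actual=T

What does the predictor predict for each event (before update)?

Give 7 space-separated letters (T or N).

Ev 1: PC=6 idx=0 pred=N actual=T -> ctr[0]=2
Ev 2: PC=6 idx=0 pred=T actual=N -> ctr[0]=1
Ev 3: PC=0 idx=0 pred=N actual=T -> ctr[0]=2
Ev 4: PC=2 idx=0 pred=T actual=T -> ctr[0]=3
Ev 5: PC=7 idx=1 pred=N actual=T -> ctr[1]=2
Ev 6: PC=7 idx=1 pred=T actual=T -> ctr[1]=3
Ev 7: PC=7 idx=1 pred=T actual=T -> ctr[1]=3

Answer: N T N T N T T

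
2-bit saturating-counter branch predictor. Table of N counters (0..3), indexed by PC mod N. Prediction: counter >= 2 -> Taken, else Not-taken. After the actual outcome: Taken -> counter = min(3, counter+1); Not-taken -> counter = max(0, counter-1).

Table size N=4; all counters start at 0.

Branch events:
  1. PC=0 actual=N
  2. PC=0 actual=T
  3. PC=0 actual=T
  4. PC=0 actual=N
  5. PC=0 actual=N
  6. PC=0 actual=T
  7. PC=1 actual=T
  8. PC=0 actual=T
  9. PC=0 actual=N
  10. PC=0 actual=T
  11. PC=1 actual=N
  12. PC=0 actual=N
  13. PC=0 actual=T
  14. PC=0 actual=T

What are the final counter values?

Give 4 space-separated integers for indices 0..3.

Answer: 3 0 0 0

Derivation:
Ev 1: PC=0 idx=0 pred=N actual=N -> ctr[0]=0
Ev 2: PC=0 idx=0 pred=N actual=T -> ctr[0]=1
Ev 3: PC=0 idx=0 pred=N actual=T -> ctr[0]=2
Ev 4: PC=0 idx=0 pred=T actual=N -> ctr[0]=1
Ev 5: PC=0 idx=0 pred=N actual=N -> ctr[0]=0
Ev 6: PC=0 idx=0 pred=N actual=T -> ctr[0]=1
Ev 7: PC=1 idx=1 pred=N actual=T -> ctr[1]=1
Ev 8: PC=0 idx=0 pred=N actual=T -> ctr[0]=2
Ev 9: PC=0 idx=0 pred=T actual=N -> ctr[0]=1
Ev 10: PC=0 idx=0 pred=N actual=T -> ctr[0]=2
Ev 11: PC=1 idx=1 pred=N actual=N -> ctr[1]=0
Ev 12: PC=0 idx=0 pred=T actual=N -> ctr[0]=1
Ev 13: PC=0 idx=0 pred=N actual=T -> ctr[0]=2
Ev 14: PC=0 idx=0 pred=T actual=T -> ctr[0]=3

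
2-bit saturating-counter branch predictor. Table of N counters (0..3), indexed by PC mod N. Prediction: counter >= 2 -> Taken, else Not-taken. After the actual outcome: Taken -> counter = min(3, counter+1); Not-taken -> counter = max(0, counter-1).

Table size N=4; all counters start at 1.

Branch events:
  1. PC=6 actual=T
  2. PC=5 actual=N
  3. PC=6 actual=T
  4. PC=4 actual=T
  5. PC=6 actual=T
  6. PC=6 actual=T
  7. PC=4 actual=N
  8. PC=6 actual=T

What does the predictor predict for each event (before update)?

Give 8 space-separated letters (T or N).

Ev 1: PC=6 idx=2 pred=N actual=T -> ctr[2]=2
Ev 2: PC=5 idx=1 pred=N actual=N -> ctr[1]=0
Ev 3: PC=6 idx=2 pred=T actual=T -> ctr[2]=3
Ev 4: PC=4 idx=0 pred=N actual=T -> ctr[0]=2
Ev 5: PC=6 idx=2 pred=T actual=T -> ctr[2]=3
Ev 6: PC=6 idx=2 pred=T actual=T -> ctr[2]=3
Ev 7: PC=4 idx=0 pred=T actual=N -> ctr[0]=1
Ev 8: PC=6 idx=2 pred=T actual=T -> ctr[2]=3

Answer: N N T N T T T T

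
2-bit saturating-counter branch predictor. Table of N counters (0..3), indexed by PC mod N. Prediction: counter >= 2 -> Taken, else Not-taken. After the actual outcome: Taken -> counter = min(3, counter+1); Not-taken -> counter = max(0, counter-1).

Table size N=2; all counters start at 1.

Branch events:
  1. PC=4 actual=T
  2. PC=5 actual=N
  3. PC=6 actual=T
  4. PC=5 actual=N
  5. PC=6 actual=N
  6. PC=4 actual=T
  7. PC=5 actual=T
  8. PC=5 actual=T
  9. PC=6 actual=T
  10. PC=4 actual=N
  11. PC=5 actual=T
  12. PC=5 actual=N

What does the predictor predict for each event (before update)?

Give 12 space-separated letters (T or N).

Answer: N N T N T T N N T T T T

Derivation:
Ev 1: PC=4 idx=0 pred=N actual=T -> ctr[0]=2
Ev 2: PC=5 idx=1 pred=N actual=N -> ctr[1]=0
Ev 3: PC=6 idx=0 pred=T actual=T -> ctr[0]=3
Ev 4: PC=5 idx=1 pred=N actual=N -> ctr[1]=0
Ev 5: PC=6 idx=0 pred=T actual=N -> ctr[0]=2
Ev 6: PC=4 idx=0 pred=T actual=T -> ctr[0]=3
Ev 7: PC=5 idx=1 pred=N actual=T -> ctr[1]=1
Ev 8: PC=5 idx=1 pred=N actual=T -> ctr[1]=2
Ev 9: PC=6 idx=0 pred=T actual=T -> ctr[0]=3
Ev 10: PC=4 idx=0 pred=T actual=N -> ctr[0]=2
Ev 11: PC=5 idx=1 pred=T actual=T -> ctr[1]=3
Ev 12: PC=5 idx=1 pred=T actual=N -> ctr[1]=2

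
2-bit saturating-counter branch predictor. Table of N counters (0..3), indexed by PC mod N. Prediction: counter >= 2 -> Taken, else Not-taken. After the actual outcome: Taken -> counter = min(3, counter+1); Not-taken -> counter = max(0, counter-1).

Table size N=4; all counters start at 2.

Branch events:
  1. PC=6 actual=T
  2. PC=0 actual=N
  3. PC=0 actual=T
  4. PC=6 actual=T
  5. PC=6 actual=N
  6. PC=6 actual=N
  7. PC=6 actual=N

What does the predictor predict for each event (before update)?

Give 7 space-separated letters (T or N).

Ev 1: PC=6 idx=2 pred=T actual=T -> ctr[2]=3
Ev 2: PC=0 idx=0 pred=T actual=N -> ctr[0]=1
Ev 3: PC=0 idx=0 pred=N actual=T -> ctr[0]=2
Ev 4: PC=6 idx=2 pred=T actual=T -> ctr[2]=3
Ev 5: PC=6 idx=2 pred=T actual=N -> ctr[2]=2
Ev 6: PC=6 idx=2 pred=T actual=N -> ctr[2]=1
Ev 7: PC=6 idx=2 pred=N actual=N -> ctr[2]=0

Answer: T T N T T T N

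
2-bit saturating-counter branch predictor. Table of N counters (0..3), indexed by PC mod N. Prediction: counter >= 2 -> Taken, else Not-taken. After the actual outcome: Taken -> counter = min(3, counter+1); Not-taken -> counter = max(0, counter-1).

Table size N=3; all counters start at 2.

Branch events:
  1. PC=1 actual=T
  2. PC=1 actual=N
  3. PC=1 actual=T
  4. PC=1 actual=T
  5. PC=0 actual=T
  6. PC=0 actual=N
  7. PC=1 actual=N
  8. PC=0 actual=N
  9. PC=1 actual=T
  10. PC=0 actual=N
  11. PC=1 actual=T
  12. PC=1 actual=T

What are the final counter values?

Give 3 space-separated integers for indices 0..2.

Answer: 0 3 2

Derivation:
Ev 1: PC=1 idx=1 pred=T actual=T -> ctr[1]=3
Ev 2: PC=1 idx=1 pred=T actual=N -> ctr[1]=2
Ev 3: PC=1 idx=1 pred=T actual=T -> ctr[1]=3
Ev 4: PC=1 idx=1 pred=T actual=T -> ctr[1]=3
Ev 5: PC=0 idx=0 pred=T actual=T -> ctr[0]=3
Ev 6: PC=0 idx=0 pred=T actual=N -> ctr[0]=2
Ev 7: PC=1 idx=1 pred=T actual=N -> ctr[1]=2
Ev 8: PC=0 idx=0 pred=T actual=N -> ctr[0]=1
Ev 9: PC=1 idx=1 pred=T actual=T -> ctr[1]=3
Ev 10: PC=0 idx=0 pred=N actual=N -> ctr[0]=0
Ev 11: PC=1 idx=1 pred=T actual=T -> ctr[1]=3
Ev 12: PC=1 idx=1 pred=T actual=T -> ctr[1]=3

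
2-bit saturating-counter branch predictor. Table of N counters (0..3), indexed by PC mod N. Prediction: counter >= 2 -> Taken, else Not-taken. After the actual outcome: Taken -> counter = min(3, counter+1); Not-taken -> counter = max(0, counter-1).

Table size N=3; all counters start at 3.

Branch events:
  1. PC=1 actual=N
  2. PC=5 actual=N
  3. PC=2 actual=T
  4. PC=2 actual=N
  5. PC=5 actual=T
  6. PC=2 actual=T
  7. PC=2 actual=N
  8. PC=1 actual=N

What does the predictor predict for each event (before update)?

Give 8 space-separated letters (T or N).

Ev 1: PC=1 idx=1 pred=T actual=N -> ctr[1]=2
Ev 2: PC=5 idx=2 pred=T actual=N -> ctr[2]=2
Ev 3: PC=2 idx=2 pred=T actual=T -> ctr[2]=3
Ev 4: PC=2 idx=2 pred=T actual=N -> ctr[2]=2
Ev 5: PC=5 idx=2 pred=T actual=T -> ctr[2]=3
Ev 6: PC=2 idx=2 pred=T actual=T -> ctr[2]=3
Ev 7: PC=2 idx=2 pred=T actual=N -> ctr[2]=2
Ev 8: PC=1 idx=1 pred=T actual=N -> ctr[1]=1

Answer: T T T T T T T T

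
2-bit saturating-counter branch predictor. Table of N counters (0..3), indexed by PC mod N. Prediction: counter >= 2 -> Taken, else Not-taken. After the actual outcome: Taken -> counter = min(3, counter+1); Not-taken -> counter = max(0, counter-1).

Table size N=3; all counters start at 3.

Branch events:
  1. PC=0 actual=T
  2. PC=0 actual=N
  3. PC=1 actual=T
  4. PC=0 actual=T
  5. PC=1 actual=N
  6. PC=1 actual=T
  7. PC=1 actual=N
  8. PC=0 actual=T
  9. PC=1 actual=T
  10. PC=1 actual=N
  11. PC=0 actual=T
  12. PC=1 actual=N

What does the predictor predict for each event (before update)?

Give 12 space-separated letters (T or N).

Answer: T T T T T T T T T T T T

Derivation:
Ev 1: PC=0 idx=0 pred=T actual=T -> ctr[0]=3
Ev 2: PC=0 idx=0 pred=T actual=N -> ctr[0]=2
Ev 3: PC=1 idx=1 pred=T actual=T -> ctr[1]=3
Ev 4: PC=0 idx=0 pred=T actual=T -> ctr[0]=3
Ev 5: PC=1 idx=1 pred=T actual=N -> ctr[1]=2
Ev 6: PC=1 idx=1 pred=T actual=T -> ctr[1]=3
Ev 7: PC=1 idx=1 pred=T actual=N -> ctr[1]=2
Ev 8: PC=0 idx=0 pred=T actual=T -> ctr[0]=3
Ev 9: PC=1 idx=1 pred=T actual=T -> ctr[1]=3
Ev 10: PC=1 idx=1 pred=T actual=N -> ctr[1]=2
Ev 11: PC=0 idx=0 pred=T actual=T -> ctr[0]=3
Ev 12: PC=1 idx=1 pred=T actual=N -> ctr[1]=1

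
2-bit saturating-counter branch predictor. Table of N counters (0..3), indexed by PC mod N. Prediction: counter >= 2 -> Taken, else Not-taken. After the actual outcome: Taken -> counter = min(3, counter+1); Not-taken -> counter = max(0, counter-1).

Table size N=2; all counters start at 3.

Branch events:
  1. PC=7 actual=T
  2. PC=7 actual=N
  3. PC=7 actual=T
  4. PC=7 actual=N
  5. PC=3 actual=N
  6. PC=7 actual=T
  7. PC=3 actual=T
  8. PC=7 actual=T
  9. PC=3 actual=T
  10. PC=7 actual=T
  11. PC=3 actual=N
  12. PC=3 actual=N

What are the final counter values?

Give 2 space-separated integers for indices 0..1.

Ev 1: PC=7 idx=1 pred=T actual=T -> ctr[1]=3
Ev 2: PC=7 idx=1 pred=T actual=N -> ctr[1]=2
Ev 3: PC=7 idx=1 pred=T actual=T -> ctr[1]=3
Ev 4: PC=7 idx=1 pred=T actual=N -> ctr[1]=2
Ev 5: PC=3 idx=1 pred=T actual=N -> ctr[1]=1
Ev 6: PC=7 idx=1 pred=N actual=T -> ctr[1]=2
Ev 7: PC=3 idx=1 pred=T actual=T -> ctr[1]=3
Ev 8: PC=7 idx=1 pred=T actual=T -> ctr[1]=3
Ev 9: PC=3 idx=1 pred=T actual=T -> ctr[1]=3
Ev 10: PC=7 idx=1 pred=T actual=T -> ctr[1]=3
Ev 11: PC=3 idx=1 pred=T actual=N -> ctr[1]=2
Ev 12: PC=3 idx=1 pred=T actual=N -> ctr[1]=1

Answer: 3 1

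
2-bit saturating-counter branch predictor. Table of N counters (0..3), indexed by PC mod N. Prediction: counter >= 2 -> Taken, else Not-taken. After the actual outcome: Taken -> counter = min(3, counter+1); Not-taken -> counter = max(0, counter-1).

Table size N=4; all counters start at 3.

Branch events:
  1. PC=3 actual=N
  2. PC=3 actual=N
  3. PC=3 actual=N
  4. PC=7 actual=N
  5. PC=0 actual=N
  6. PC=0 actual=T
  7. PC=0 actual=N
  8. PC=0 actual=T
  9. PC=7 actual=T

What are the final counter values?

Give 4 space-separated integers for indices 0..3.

Ev 1: PC=3 idx=3 pred=T actual=N -> ctr[3]=2
Ev 2: PC=3 idx=3 pred=T actual=N -> ctr[3]=1
Ev 3: PC=3 idx=3 pred=N actual=N -> ctr[3]=0
Ev 4: PC=7 idx=3 pred=N actual=N -> ctr[3]=0
Ev 5: PC=0 idx=0 pred=T actual=N -> ctr[0]=2
Ev 6: PC=0 idx=0 pred=T actual=T -> ctr[0]=3
Ev 7: PC=0 idx=0 pred=T actual=N -> ctr[0]=2
Ev 8: PC=0 idx=0 pred=T actual=T -> ctr[0]=3
Ev 9: PC=7 idx=3 pred=N actual=T -> ctr[3]=1

Answer: 3 3 3 1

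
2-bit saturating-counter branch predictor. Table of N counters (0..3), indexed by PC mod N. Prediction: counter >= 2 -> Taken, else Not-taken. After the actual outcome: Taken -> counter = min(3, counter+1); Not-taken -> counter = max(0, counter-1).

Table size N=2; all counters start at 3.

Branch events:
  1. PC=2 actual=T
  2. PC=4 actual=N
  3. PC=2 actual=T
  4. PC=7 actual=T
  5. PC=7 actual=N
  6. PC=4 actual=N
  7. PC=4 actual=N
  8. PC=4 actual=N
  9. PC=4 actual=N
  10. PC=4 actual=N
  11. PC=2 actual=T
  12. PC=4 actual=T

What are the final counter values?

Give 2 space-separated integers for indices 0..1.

Ev 1: PC=2 idx=0 pred=T actual=T -> ctr[0]=3
Ev 2: PC=4 idx=0 pred=T actual=N -> ctr[0]=2
Ev 3: PC=2 idx=0 pred=T actual=T -> ctr[0]=3
Ev 4: PC=7 idx=1 pred=T actual=T -> ctr[1]=3
Ev 5: PC=7 idx=1 pred=T actual=N -> ctr[1]=2
Ev 6: PC=4 idx=0 pred=T actual=N -> ctr[0]=2
Ev 7: PC=4 idx=0 pred=T actual=N -> ctr[0]=1
Ev 8: PC=4 idx=0 pred=N actual=N -> ctr[0]=0
Ev 9: PC=4 idx=0 pred=N actual=N -> ctr[0]=0
Ev 10: PC=4 idx=0 pred=N actual=N -> ctr[0]=0
Ev 11: PC=2 idx=0 pred=N actual=T -> ctr[0]=1
Ev 12: PC=4 idx=0 pred=N actual=T -> ctr[0]=2

Answer: 2 2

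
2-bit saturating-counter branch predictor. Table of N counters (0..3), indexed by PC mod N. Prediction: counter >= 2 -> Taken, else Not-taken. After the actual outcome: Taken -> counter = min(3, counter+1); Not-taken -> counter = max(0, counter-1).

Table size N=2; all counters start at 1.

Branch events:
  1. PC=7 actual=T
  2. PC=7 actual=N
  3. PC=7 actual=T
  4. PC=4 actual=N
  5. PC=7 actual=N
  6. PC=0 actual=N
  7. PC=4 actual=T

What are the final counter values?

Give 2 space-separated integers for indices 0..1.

Answer: 1 1

Derivation:
Ev 1: PC=7 idx=1 pred=N actual=T -> ctr[1]=2
Ev 2: PC=7 idx=1 pred=T actual=N -> ctr[1]=1
Ev 3: PC=7 idx=1 pred=N actual=T -> ctr[1]=2
Ev 4: PC=4 idx=0 pred=N actual=N -> ctr[0]=0
Ev 5: PC=7 idx=1 pred=T actual=N -> ctr[1]=1
Ev 6: PC=0 idx=0 pred=N actual=N -> ctr[0]=0
Ev 7: PC=4 idx=0 pred=N actual=T -> ctr[0]=1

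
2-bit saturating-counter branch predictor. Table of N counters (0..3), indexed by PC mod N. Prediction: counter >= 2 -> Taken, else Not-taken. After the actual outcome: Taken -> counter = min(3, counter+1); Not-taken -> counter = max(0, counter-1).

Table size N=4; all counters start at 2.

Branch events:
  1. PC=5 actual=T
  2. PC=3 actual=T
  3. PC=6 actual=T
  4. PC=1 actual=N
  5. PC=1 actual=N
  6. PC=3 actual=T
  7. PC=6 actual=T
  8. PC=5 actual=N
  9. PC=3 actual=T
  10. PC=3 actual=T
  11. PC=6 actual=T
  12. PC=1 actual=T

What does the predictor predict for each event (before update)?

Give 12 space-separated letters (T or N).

Answer: T T T T T T T N T T T N

Derivation:
Ev 1: PC=5 idx=1 pred=T actual=T -> ctr[1]=3
Ev 2: PC=3 idx=3 pred=T actual=T -> ctr[3]=3
Ev 3: PC=6 idx=2 pred=T actual=T -> ctr[2]=3
Ev 4: PC=1 idx=1 pred=T actual=N -> ctr[1]=2
Ev 5: PC=1 idx=1 pred=T actual=N -> ctr[1]=1
Ev 6: PC=3 idx=3 pred=T actual=T -> ctr[3]=3
Ev 7: PC=6 idx=2 pred=T actual=T -> ctr[2]=3
Ev 8: PC=5 idx=1 pred=N actual=N -> ctr[1]=0
Ev 9: PC=3 idx=3 pred=T actual=T -> ctr[3]=3
Ev 10: PC=3 idx=3 pred=T actual=T -> ctr[3]=3
Ev 11: PC=6 idx=2 pred=T actual=T -> ctr[2]=3
Ev 12: PC=1 idx=1 pred=N actual=T -> ctr[1]=1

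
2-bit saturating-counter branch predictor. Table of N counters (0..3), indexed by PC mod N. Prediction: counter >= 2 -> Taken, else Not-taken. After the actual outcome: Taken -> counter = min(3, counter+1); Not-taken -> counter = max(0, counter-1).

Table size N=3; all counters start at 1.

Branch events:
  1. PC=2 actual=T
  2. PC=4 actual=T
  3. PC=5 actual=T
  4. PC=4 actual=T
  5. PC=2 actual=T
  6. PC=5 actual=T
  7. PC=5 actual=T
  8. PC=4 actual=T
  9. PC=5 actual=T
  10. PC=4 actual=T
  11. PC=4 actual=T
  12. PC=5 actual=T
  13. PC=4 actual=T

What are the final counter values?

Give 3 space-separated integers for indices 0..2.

Answer: 1 3 3

Derivation:
Ev 1: PC=2 idx=2 pred=N actual=T -> ctr[2]=2
Ev 2: PC=4 idx=1 pred=N actual=T -> ctr[1]=2
Ev 3: PC=5 idx=2 pred=T actual=T -> ctr[2]=3
Ev 4: PC=4 idx=1 pred=T actual=T -> ctr[1]=3
Ev 5: PC=2 idx=2 pred=T actual=T -> ctr[2]=3
Ev 6: PC=5 idx=2 pred=T actual=T -> ctr[2]=3
Ev 7: PC=5 idx=2 pred=T actual=T -> ctr[2]=3
Ev 8: PC=4 idx=1 pred=T actual=T -> ctr[1]=3
Ev 9: PC=5 idx=2 pred=T actual=T -> ctr[2]=3
Ev 10: PC=4 idx=1 pred=T actual=T -> ctr[1]=3
Ev 11: PC=4 idx=1 pred=T actual=T -> ctr[1]=3
Ev 12: PC=5 idx=2 pred=T actual=T -> ctr[2]=3
Ev 13: PC=4 idx=1 pred=T actual=T -> ctr[1]=3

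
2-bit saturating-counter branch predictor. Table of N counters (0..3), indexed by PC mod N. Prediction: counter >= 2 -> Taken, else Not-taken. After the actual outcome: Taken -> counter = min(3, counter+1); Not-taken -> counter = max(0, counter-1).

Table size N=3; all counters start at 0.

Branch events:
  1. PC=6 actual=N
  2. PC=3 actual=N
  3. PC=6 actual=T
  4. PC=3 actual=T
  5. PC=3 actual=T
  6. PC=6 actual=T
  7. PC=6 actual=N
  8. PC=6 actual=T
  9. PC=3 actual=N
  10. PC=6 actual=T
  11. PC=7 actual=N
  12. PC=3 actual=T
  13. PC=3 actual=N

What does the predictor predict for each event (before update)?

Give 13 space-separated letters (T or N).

Ev 1: PC=6 idx=0 pred=N actual=N -> ctr[0]=0
Ev 2: PC=3 idx=0 pred=N actual=N -> ctr[0]=0
Ev 3: PC=6 idx=0 pred=N actual=T -> ctr[0]=1
Ev 4: PC=3 idx=0 pred=N actual=T -> ctr[0]=2
Ev 5: PC=3 idx=0 pred=T actual=T -> ctr[0]=3
Ev 6: PC=6 idx=0 pred=T actual=T -> ctr[0]=3
Ev 7: PC=6 idx=0 pred=T actual=N -> ctr[0]=2
Ev 8: PC=6 idx=0 pred=T actual=T -> ctr[0]=3
Ev 9: PC=3 idx=0 pred=T actual=N -> ctr[0]=2
Ev 10: PC=6 idx=0 pred=T actual=T -> ctr[0]=3
Ev 11: PC=7 idx=1 pred=N actual=N -> ctr[1]=0
Ev 12: PC=3 idx=0 pred=T actual=T -> ctr[0]=3
Ev 13: PC=3 idx=0 pred=T actual=N -> ctr[0]=2

Answer: N N N N T T T T T T N T T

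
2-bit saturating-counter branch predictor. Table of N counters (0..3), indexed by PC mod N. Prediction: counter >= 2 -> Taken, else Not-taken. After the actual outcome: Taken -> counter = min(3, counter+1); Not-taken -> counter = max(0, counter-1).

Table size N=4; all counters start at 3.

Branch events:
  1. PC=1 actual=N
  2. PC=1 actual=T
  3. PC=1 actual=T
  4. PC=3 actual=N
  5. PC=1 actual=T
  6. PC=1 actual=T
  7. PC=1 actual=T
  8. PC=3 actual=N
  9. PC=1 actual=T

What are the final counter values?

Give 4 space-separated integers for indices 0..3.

Answer: 3 3 3 1

Derivation:
Ev 1: PC=1 idx=1 pred=T actual=N -> ctr[1]=2
Ev 2: PC=1 idx=1 pred=T actual=T -> ctr[1]=3
Ev 3: PC=1 idx=1 pred=T actual=T -> ctr[1]=3
Ev 4: PC=3 idx=3 pred=T actual=N -> ctr[3]=2
Ev 5: PC=1 idx=1 pred=T actual=T -> ctr[1]=3
Ev 6: PC=1 idx=1 pred=T actual=T -> ctr[1]=3
Ev 7: PC=1 idx=1 pred=T actual=T -> ctr[1]=3
Ev 8: PC=3 idx=3 pred=T actual=N -> ctr[3]=1
Ev 9: PC=1 idx=1 pred=T actual=T -> ctr[1]=3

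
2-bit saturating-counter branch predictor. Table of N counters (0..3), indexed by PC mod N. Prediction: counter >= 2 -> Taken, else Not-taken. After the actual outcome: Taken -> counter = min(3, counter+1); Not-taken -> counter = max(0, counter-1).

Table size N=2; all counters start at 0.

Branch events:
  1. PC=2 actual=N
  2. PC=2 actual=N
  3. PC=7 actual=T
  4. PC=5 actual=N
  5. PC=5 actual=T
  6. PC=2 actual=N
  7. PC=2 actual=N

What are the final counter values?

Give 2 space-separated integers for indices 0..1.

Ev 1: PC=2 idx=0 pred=N actual=N -> ctr[0]=0
Ev 2: PC=2 idx=0 pred=N actual=N -> ctr[0]=0
Ev 3: PC=7 idx=1 pred=N actual=T -> ctr[1]=1
Ev 4: PC=5 idx=1 pred=N actual=N -> ctr[1]=0
Ev 5: PC=5 idx=1 pred=N actual=T -> ctr[1]=1
Ev 6: PC=2 idx=0 pred=N actual=N -> ctr[0]=0
Ev 7: PC=2 idx=0 pred=N actual=N -> ctr[0]=0

Answer: 0 1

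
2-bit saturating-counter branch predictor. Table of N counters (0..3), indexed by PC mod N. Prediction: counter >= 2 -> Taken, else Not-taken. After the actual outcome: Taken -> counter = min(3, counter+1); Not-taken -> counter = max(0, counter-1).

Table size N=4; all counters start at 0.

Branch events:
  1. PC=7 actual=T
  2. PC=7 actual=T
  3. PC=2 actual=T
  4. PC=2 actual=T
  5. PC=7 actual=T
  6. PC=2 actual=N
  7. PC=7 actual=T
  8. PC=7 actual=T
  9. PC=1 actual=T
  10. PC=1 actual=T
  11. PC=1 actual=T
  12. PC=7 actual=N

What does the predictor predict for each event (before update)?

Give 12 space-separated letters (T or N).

Answer: N N N N T T T T N N T T

Derivation:
Ev 1: PC=7 idx=3 pred=N actual=T -> ctr[3]=1
Ev 2: PC=7 idx=3 pred=N actual=T -> ctr[3]=2
Ev 3: PC=2 idx=2 pred=N actual=T -> ctr[2]=1
Ev 4: PC=2 idx=2 pred=N actual=T -> ctr[2]=2
Ev 5: PC=7 idx=3 pred=T actual=T -> ctr[3]=3
Ev 6: PC=2 idx=2 pred=T actual=N -> ctr[2]=1
Ev 7: PC=7 idx=3 pred=T actual=T -> ctr[3]=3
Ev 8: PC=7 idx=3 pred=T actual=T -> ctr[3]=3
Ev 9: PC=1 idx=1 pred=N actual=T -> ctr[1]=1
Ev 10: PC=1 idx=1 pred=N actual=T -> ctr[1]=2
Ev 11: PC=1 idx=1 pred=T actual=T -> ctr[1]=3
Ev 12: PC=7 idx=3 pred=T actual=N -> ctr[3]=2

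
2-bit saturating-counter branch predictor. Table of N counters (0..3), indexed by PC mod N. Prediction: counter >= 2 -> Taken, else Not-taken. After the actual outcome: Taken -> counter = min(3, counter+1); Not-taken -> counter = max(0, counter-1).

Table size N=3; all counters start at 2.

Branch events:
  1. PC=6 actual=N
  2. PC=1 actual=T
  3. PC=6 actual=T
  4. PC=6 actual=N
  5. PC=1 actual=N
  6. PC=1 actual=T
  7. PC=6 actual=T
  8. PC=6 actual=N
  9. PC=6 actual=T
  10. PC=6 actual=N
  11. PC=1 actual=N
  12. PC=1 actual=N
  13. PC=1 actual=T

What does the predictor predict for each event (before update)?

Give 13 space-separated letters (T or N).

Answer: T T N T T T N T N T T T N

Derivation:
Ev 1: PC=6 idx=0 pred=T actual=N -> ctr[0]=1
Ev 2: PC=1 idx=1 pred=T actual=T -> ctr[1]=3
Ev 3: PC=6 idx=0 pred=N actual=T -> ctr[0]=2
Ev 4: PC=6 idx=0 pred=T actual=N -> ctr[0]=1
Ev 5: PC=1 idx=1 pred=T actual=N -> ctr[1]=2
Ev 6: PC=1 idx=1 pred=T actual=T -> ctr[1]=3
Ev 7: PC=6 idx=0 pred=N actual=T -> ctr[0]=2
Ev 8: PC=6 idx=0 pred=T actual=N -> ctr[0]=1
Ev 9: PC=6 idx=0 pred=N actual=T -> ctr[0]=2
Ev 10: PC=6 idx=0 pred=T actual=N -> ctr[0]=1
Ev 11: PC=1 idx=1 pred=T actual=N -> ctr[1]=2
Ev 12: PC=1 idx=1 pred=T actual=N -> ctr[1]=1
Ev 13: PC=1 idx=1 pred=N actual=T -> ctr[1]=2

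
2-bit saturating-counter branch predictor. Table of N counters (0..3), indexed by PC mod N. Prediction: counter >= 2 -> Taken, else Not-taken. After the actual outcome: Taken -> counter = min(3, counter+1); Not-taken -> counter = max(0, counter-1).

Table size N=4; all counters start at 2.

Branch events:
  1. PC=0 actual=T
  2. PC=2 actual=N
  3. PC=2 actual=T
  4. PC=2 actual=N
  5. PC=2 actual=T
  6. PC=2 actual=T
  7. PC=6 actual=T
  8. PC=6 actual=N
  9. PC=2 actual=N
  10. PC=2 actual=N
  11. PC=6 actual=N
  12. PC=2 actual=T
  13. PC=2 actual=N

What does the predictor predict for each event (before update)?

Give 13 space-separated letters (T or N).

Answer: T T N T N T T T T N N N N

Derivation:
Ev 1: PC=0 idx=0 pred=T actual=T -> ctr[0]=3
Ev 2: PC=2 idx=2 pred=T actual=N -> ctr[2]=1
Ev 3: PC=2 idx=2 pred=N actual=T -> ctr[2]=2
Ev 4: PC=2 idx=2 pred=T actual=N -> ctr[2]=1
Ev 5: PC=2 idx=2 pred=N actual=T -> ctr[2]=2
Ev 6: PC=2 idx=2 pred=T actual=T -> ctr[2]=3
Ev 7: PC=6 idx=2 pred=T actual=T -> ctr[2]=3
Ev 8: PC=6 idx=2 pred=T actual=N -> ctr[2]=2
Ev 9: PC=2 idx=2 pred=T actual=N -> ctr[2]=1
Ev 10: PC=2 idx=2 pred=N actual=N -> ctr[2]=0
Ev 11: PC=6 idx=2 pred=N actual=N -> ctr[2]=0
Ev 12: PC=2 idx=2 pred=N actual=T -> ctr[2]=1
Ev 13: PC=2 idx=2 pred=N actual=N -> ctr[2]=0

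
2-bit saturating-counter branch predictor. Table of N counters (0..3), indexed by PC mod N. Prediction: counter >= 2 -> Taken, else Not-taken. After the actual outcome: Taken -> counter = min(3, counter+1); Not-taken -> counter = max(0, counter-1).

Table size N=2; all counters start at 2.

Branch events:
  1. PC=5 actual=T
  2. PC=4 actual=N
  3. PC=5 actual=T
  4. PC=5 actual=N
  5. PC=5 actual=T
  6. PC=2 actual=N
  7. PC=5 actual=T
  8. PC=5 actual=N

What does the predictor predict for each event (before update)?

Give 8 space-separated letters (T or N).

Ev 1: PC=5 idx=1 pred=T actual=T -> ctr[1]=3
Ev 2: PC=4 idx=0 pred=T actual=N -> ctr[0]=1
Ev 3: PC=5 idx=1 pred=T actual=T -> ctr[1]=3
Ev 4: PC=5 idx=1 pred=T actual=N -> ctr[1]=2
Ev 5: PC=5 idx=1 pred=T actual=T -> ctr[1]=3
Ev 6: PC=2 idx=0 pred=N actual=N -> ctr[0]=0
Ev 7: PC=5 idx=1 pred=T actual=T -> ctr[1]=3
Ev 8: PC=5 idx=1 pred=T actual=N -> ctr[1]=2

Answer: T T T T T N T T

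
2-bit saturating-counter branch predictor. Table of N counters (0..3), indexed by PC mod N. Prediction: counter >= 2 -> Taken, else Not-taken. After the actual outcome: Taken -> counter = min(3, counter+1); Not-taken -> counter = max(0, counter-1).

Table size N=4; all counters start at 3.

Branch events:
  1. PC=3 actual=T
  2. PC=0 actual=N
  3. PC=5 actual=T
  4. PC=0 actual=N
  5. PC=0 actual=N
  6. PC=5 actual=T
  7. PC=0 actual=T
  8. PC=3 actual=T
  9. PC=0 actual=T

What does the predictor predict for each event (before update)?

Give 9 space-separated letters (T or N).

Ev 1: PC=3 idx=3 pred=T actual=T -> ctr[3]=3
Ev 2: PC=0 idx=0 pred=T actual=N -> ctr[0]=2
Ev 3: PC=5 idx=1 pred=T actual=T -> ctr[1]=3
Ev 4: PC=0 idx=0 pred=T actual=N -> ctr[0]=1
Ev 5: PC=0 idx=0 pred=N actual=N -> ctr[0]=0
Ev 6: PC=5 idx=1 pred=T actual=T -> ctr[1]=3
Ev 7: PC=0 idx=0 pred=N actual=T -> ctr[0]=1
Ev 8: PC=3 idx=3 pred=T actual=T -> ctr[3]=3
Ev 9: PC=0 idx=0 pred=N actual=T -> ctr[0]=2

Answer: T T T T N T N T N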